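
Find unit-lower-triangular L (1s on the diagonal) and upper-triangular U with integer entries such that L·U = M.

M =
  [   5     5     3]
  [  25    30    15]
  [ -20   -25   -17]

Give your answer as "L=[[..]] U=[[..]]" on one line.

  r1 -= 5·r0 → [0,5,0]
  r2 -= -4·r0 → [0,-5,-5]
  r2 -= -1·r1 → [0,0,-5]

L=[[1,0,0],[5,1,0],[-4,-1,1]] U=[[5,5,3],[0,5,0],[0,0,-5]]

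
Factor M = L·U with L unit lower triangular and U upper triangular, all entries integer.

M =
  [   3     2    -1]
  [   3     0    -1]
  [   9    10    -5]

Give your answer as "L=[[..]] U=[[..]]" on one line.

L=[[1,0,0],[1,1,0],[3,-2,1]] U=[[3,2,-1],[0,-2,0],[0,0,-2]]

  R1 -= 1·R0 → [0,-2,0]
  R2 -= 3·R0 → [0,4,-2]
  R2 -= -2·R1 → [0,0,-2]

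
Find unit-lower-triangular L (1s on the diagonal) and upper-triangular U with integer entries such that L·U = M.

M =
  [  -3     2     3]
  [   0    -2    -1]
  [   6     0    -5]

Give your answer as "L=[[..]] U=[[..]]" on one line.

  r1 -= 0·r0 → [0,-2,-1]
  r2 -= -2·r0 → [0,4,1]
  r2 -= -2·r1 → [0,0,-1]

L=[[1,0,0],[0,1,0],[-2,-2,1]] U=[[-3,2,3],[0,-2,-1],[0,0,-1]]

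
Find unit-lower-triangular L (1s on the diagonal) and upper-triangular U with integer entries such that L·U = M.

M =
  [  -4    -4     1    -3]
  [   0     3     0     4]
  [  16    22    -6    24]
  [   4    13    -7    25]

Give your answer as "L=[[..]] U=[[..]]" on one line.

  R1 -= 0·R0 → [0,3,0,4]
  R2 -= -4·R0 → [0,6,-2,12]
  R3 -= -1·R0 → [0,9,-6,22]
  R2 -= 2·R1 → [0,0,-2,4]
  R3 -= 3·R1 → [0,0,-6,10]
  R3 -= 3·R2 → [0,0,0,-2]

L=[[1,0,0,0],[0,1,0,0],[-4,2,1,0],[-1,3,3,1]] U=[[-4,-4,1,-3],[0,3,0,4],[0,0,-2,4],[0,0,0,-2]]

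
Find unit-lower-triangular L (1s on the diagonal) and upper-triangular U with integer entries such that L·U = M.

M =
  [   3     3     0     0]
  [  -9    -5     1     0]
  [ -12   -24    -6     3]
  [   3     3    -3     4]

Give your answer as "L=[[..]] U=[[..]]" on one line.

L=[[1,0,0,0],[-3,1,0,0],[-4,-3,1,0],[1,0,1,1]] U=[[3,3,0,0],[0,4,1,0],[0,0,-3,3],[0,0,0,1]]

  R1 -= -3·R0 → [0,4,1,0]
  R2 -= -4·R0 → [0,-12,-6,3]
  R3 -= 1·R0 → [0,0,-3,4]
  R2 -= -3·R1 → [0,0,-3,3]
  R3 -= 0·R1 → [0,0,-3,4]
  R3 -= 1·R2 → [0,0,0,1]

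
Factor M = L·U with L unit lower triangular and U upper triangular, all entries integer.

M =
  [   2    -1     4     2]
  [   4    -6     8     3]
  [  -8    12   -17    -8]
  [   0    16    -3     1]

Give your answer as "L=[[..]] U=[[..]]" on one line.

L=[[1,0,0,0],[2,1,0,0],[-4,-2,1,0],[0,-4,3,1]] U=[[2,-1,4,2],[0,-4,0,-1],[0,0,-1,-2],[0,0,0,3]]

  r1 -= 2·r0 → [0,-4,0,-1]
  r2 -= -4·r0 → [0,8,-1,0]
  r3 -= 0·r0 → [0,16,-3,1]
  r2 -= -2·r1 → [0,0,-1,-2]
  r3 -= -4·r1 → [0,0,-3,-3]
  r3 -= 3·r2 → [0,0,0,3]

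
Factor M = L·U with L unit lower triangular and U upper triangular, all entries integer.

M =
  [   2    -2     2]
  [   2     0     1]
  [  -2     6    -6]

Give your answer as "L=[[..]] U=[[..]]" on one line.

L=[[1,0,0],[1,1,0],[-1,2,1]] U=[[2,-2,2],[0,2,-1],[0,0,-2]]

  r1 -= 1·r0 → [0,2,-1]
  r2 -= -1·r0 → [0,4,-4]
  r2 -= 2·r1 → [0,0,-2]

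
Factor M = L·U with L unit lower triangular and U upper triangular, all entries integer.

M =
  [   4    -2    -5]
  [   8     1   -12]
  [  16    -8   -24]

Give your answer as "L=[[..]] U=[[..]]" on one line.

L=[[1,0,0],[2,1,0],[4,0,1]] U=[[4,-2,-5],[0,5,-2],[0,0,-4]]

  r1 -= 2·r0 → [0,5,-2]
  r2 -= 4·r0 → [0,0,-4]
  r2 -= 0·r1 → [0,0,-4]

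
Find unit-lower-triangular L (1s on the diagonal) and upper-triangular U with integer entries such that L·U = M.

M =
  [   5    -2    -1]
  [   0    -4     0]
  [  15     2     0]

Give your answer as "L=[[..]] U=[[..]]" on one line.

L=[[1,0,0],[0,1,0],[3,-2,1]] U=[[5,-2,-1],[0,-4,0],[0,0,3]]

  r1 -= 0·r0 → [0,-4,0]
  r2 -= 3·r0 → [0,8,3]
  r2 -= -2·r1 → [0,0,3]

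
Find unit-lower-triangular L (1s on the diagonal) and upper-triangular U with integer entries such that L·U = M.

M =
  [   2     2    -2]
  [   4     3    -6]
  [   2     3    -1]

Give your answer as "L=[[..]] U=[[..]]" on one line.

L=[[1,0,0],[2,1,0],[1,-1,1]] U=[[2,2,-2],[0,-1,-2],[0,0,-1]]

  r1 -= 2·r0 → [0,-1,-2]
  r2 -= 1·r0 → [0,1,1]
  r2 -= -1·r1 → [0,0,-1]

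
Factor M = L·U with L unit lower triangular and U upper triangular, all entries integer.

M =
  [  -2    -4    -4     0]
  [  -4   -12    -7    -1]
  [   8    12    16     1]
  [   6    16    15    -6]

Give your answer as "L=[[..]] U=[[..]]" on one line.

L=[[1,0,0,0],[2,1,0,0],[-4,1,1,0],[-3,-1,-4,1]] U=[[-2,-4,-4,0],[0,-4,1,-1],[0,0,-1,2],[0,0,0,1]]

  row1 -= 2·row0 → [0,-4,1,-1]
  row2 -= -4·row0 → [0,-4,0,1]
  row3 -= -3·row0 → [0,4,3,-6]
  row2 -= 1·row1 → [0,0,-1,2]
  row3 -= -1·row1 → [0,0,4,-7]
  row3 -= -4·row2 → [0,0,0,1]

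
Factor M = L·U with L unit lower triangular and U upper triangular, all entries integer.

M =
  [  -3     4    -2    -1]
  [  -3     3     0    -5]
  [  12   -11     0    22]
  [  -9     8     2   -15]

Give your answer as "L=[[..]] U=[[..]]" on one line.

  R1 -= 1·R0 → [0,-1,2,-4]
  R2 -= -4·R0 → [0,5,-8,18]
  R3 -= 3·R0 → [0,-4,8,-12]
  R2 -= -5·R1 → [0,0,2,-2]
  R3 -= 4·R1 → [0,0,0,4]
  R3 -= 0·R2 → [0,0,0,4]

L=[[1,0,0,0],[1,1,0,0],[-4,-5,1,0],[3,4,0,1]] U=[[-3,4,-2,-1],[0,-1,2,-4],[0,0,2,-2],[0,0,0,4]]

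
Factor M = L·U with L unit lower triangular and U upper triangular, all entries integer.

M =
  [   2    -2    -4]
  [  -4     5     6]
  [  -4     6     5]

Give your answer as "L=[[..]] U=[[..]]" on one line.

L=[[1,0,0],[-2,1,0],[-2,2,1]] U=[[2,-2,-4],[0,1,-2],[0,0,1]]

  r1 -= -2·r0 → [0,1,-2]
  r2 -= -2·r0 → [0,2,-3]
  r2 -= 2·r1 → [0,0,1]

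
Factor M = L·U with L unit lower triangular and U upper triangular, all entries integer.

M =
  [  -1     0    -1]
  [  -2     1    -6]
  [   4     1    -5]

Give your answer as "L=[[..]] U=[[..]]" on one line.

  row1 -= 2·row0 → [0,1,-4]
  row2 -= -4·row0 → [0,1,-9]
  row2 -= 1·row1 → [0,0,-5]

L=[[1,0,0],[2,1,0],[-4,1,1]] U=[[-1,0,-1],[0,1,-4],[0,0,-5]]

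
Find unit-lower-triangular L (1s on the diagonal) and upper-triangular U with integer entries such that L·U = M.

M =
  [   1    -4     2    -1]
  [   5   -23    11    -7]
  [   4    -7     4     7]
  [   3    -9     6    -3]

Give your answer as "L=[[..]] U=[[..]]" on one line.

L=[[1,0,0,0],[5,1,0,0],[4,-3,1,0],[3,-1,-1,1]] U=[[1,-4,2,-1],[0,-3,1,-2],[0,0,-1,5],[0,0,0,3]]

  R1 -= 5·R0 → [0,-3,1,-2]
  R2 -= 4·R0 → [0,9,-4,11]
  R3 -= 3·R0 → [0,3,0,0]
  R2 -= -3·R1 → [0,0,-1,5]
  R3 -= -1·R1 → [0,0,1,-2]
  R3 -= -1·R2 → [0,0,0,3]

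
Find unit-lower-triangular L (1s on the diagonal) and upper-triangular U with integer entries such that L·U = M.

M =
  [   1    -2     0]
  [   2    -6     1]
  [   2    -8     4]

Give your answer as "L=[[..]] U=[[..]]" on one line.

L=[[1,0,0],[2,1,0],[2,2,1]] U=[[1,-2,0],[0,-2,1],[0,0,2]]

  row1 -= 2·row0 → [0,-2,1]
  row2 -= 2·row0 → [0,-4,4]
  row2 -= 2·row1 → [0,0,2]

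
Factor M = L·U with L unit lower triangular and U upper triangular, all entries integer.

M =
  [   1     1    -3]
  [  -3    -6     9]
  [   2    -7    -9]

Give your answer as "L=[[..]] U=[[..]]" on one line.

L=[[1,0,0],[-3,1,0],[2,3,1]] U=[[1,1,-3],[0,-3,0],[0,0,-3]]

  r1 -= -3·r0 → [0,-3,0]
  r2 -= 2·r0 → [0,-9,-3]
  r2 -= 3·r1 → [0,0,-3]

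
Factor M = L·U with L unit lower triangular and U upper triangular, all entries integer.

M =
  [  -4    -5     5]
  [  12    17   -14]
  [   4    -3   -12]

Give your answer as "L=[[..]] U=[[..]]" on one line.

L=[[1,0,0],[-3,1,0],[-1,-4,1]] U=[[-4,-5,5],[0,2,1],[0,0,-3]]

  row1 -= -3·row0 → [0,2,1]
  row2 -= -1·row0 → [0,-8,-7]
  row2 -= -4·row1 → [0,0,-3]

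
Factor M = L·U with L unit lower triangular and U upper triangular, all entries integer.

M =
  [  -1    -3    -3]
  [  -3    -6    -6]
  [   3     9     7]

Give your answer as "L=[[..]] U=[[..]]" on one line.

  r1 -= 3·r0 → [0,3,3]
  r2 -= -3·r0 → [0,0,-2]
  r2 -= 0·r1 → [0,0,-2]

L=[[1,0,0],[3,1,0],[-3,0,1]] U=[[-1,-3,-3],[0,3,3],[0,0,-2]]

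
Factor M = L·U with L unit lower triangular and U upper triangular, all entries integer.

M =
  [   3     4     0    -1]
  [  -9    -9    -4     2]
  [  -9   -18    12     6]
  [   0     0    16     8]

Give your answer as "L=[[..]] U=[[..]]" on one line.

L=[[1,0,0,0],[-3,1,0,0],[-3,-2,1,0],[0,0,4,1]] U=[[3,4,0,-1],[0,3,-4,-1],[0,0,4,1],[0,0,0,4]]

  r1 -= -3·r0 → [0,3,-4,-1]
  r2 -= -3·r0 → [0,-6,12,3]
  r3 -= 0·r0 → [0,0,16,8]
  r2 -= -2·r1 → [0,0,4,1]
  r3 -= 0·r1 → [0,0,16,8]
  r3 -= 4·r2 → [0,0,0,4]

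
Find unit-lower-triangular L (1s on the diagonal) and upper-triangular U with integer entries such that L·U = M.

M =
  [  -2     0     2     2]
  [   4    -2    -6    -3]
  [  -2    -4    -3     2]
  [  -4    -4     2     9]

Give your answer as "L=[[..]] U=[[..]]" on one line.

  row1 -= -2·row0 → [0,-2,-2,1]
  row2 -= 1·row0 → [0,-4,-5,0]
  row3 -= 2·row0 → [0,-4,-2,5]
  row2 -= 2·row1 → [0,0,-1,-2]
  row3 -= 2·row1 → [0,0,2,3]
  row3 -= -2·row2 → [0,0,0,-1]

L=[[1,0,0,0],[-2,1,0,0],[1,2,1,0],[2,2,-2,1]] U=[[-2,0,2,2],[0,-2,-2,1],[0,0,-1,-2],[0,0,0,-1]]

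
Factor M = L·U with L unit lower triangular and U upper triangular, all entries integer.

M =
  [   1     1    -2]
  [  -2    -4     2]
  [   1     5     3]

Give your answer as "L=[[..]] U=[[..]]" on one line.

  row1 -= -2·row0 → [0,-2,-2]
  row2 -= 1·row0 → [0,4,5]
  row2 -= -2·row1 → [0,0,1]

L=[[1,0,0],[-2,1,0],[1,-2,1]] U=[[1,1,-2],[0,-2,-2],[0,0,1]]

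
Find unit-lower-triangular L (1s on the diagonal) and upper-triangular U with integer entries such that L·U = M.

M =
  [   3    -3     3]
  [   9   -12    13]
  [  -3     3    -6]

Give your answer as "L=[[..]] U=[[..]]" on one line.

L=[[1,0,0],[3,1,0],[-1,0,1]] U=[[3,-3,3],[0,-3,4],[0,0,-3]]

  R1 -= 3·R0 → [0,-3,4]
  R2 -= -1·R0 → [0,0,-3]
  R2 -= 0·R1 → [0,0,-3]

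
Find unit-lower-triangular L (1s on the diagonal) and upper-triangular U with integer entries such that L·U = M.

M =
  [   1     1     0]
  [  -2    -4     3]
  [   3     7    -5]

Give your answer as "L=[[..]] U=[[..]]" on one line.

  row1 -= -2·row0 → [0,-2,3]
  row2 -= 3·row0 → [0,4,-5]
  row2 -= -2·row1 → [0,0,1]

L=[[1,0,0],[-2,1,0],[3,-2,1]] U=[[1,1,0],[0,-2,3],[0,0,1]]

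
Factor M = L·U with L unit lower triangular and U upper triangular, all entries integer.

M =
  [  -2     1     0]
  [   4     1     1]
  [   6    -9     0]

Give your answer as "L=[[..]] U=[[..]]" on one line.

  R1 -= -2·R0 → [0,3,1]
  R2 -= -3·R0 → [0,-6,0]
  R2 -= -2·R1 → [0,0,2]

L=[[1,0,0],[-2,1,0],[-3,-2,1]] U=[[-2,1,0],[0,3,1],[0,0,2]]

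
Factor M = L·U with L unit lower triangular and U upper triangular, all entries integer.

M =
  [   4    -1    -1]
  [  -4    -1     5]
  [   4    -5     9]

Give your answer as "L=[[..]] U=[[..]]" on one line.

L=[[1,0,0],[-1,1,0],[1,2,1]] U=[[4,-1,-1],[0,-2,4],[0,0,2]]

  R1 -= -1·R0 → [0,-2,4]
  R2 -= 1·R0 → [0,-4,10]
  R2 -= 2·R1 → [0,0,2]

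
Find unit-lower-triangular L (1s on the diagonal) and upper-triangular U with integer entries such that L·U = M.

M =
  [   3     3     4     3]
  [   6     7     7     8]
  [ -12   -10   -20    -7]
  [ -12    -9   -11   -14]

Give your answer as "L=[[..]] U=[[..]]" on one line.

  r1 -= 2·r0 → [0,1,-1,2]
  r2 -= -4·r0 → [0,2,-4,5]
  r3 -= -4·r0 → [0,3,5,-2]
  r2 -= 2·r1 → [0,0,-2,1]
  r3 -= 3·r1 → [0,0,8,-8]
  r3 -= -4·r2 → [0,0,0,-4]

L=[[1,0,0,0],[2,1,0,0],[-4,2,1,0],[-4,3,-4,1]] U=[[3,3,4,3],[0,1,-1,2],[0,0,-2,1],[0,0,0,-4]]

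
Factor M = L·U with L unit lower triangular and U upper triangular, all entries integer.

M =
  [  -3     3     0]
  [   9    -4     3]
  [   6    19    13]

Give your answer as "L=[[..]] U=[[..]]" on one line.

L=[[1,0,0],[-3,1,0],[-2,5,1]] U=[[-3,3,0],[0,5,3],[0,0,-2]]

  row1 -= -3·row0 → [0,5,3]
  row2 -= -2·row0 → [0,25,13]
  row2 -= 5·row1 → [0,0,-2]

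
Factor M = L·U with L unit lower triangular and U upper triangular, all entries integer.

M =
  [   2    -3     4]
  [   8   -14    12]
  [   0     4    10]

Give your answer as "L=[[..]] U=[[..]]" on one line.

L=[[1,0,0],[4,1,0],[0,-2,1]] U=[[2,-3,4],[0,-2,-4],[0,0,2]]

  row1 -= 4·row0 → [0,-2,-4]
  row2 -= 0·row0 → [0,4,10]
  row2 -= -2·row1 → [0,0,2]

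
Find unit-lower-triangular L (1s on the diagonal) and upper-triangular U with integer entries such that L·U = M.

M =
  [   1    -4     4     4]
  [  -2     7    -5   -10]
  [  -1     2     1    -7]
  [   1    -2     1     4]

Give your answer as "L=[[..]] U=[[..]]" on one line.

  r1 -= -2·r0 → [0,-1,3,-2]
  r2 -= -1·r0 → [0,-2,5,-3]
  r3 -= 1·r0 → [0,2,-3,0]
  r2 -= 2·r1 → [0,0,-1,1]
  r3 -= -2·r1 → [0,0,3,-4]
  r3 -= -3·r2 → [0,0,0,-1]

L=[[1,0,0,0],[-2,1,0,0],[-1,2,1,0],[1,-2,-3,1]] U=[[1,-4,4,4],[0,-1,3,-2],[0,0,-1,1],[0,0,0,-1]]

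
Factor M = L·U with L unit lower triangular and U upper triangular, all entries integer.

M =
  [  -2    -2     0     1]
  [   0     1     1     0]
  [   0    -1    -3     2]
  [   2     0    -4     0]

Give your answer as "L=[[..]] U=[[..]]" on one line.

  R1 -= 0·R0 → [0,1,1,0]
  R2 -= 0·R0 → [0,-1,-3,2]
  R3 -= -1·R0 → [0,-2,-4,1]
  R2 -= -1·R1 → [0,0,-2,2]
  R3 -= -2·R1 → [0,0,-2,1]
  R3 -= 1·R2 → [0,0,0,-1]

L=[[1,0,0,0],[0,1,0,0],[0,-1,1,0],[-1,-2,1,1]] U=[[-2,-2,0,1],[0,1,1,0],[0,0,-2,2],[0,0,0,-1]]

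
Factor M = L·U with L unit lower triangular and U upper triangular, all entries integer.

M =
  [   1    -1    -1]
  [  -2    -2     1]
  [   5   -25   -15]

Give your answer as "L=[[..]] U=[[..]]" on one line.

L=[[1,0,0],[-2,1,0],[5,5,1]] U=[[1,-1,-1],[0,-4,-1],[0,0,-5]]

  r1 -= -2·r0 → [0,-4,-1]
  r2 -= 5·r0 → [0,-20,-10]
  r2 -= 5·r1 → [0,0,-5]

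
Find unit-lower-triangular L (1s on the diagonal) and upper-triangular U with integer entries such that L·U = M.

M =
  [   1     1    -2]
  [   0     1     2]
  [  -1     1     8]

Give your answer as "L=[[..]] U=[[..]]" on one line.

L=[[1,0,0],[0,1,0],[-1,2,1]] U=[[1,1,-2],[0,1,2],[0,0,2]]

  row1 -= 0·row0 → [0,1,2]
  row2 -= -1·row0 → [0,2,6]
  row2 -= 2·row1 → [0,0,2]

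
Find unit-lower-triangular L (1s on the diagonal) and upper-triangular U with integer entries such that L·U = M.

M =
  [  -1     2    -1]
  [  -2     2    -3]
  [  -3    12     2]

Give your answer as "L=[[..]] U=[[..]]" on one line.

L=[[1,0,0],[2,1,0],[3,-3,1]] U=[[-1,2,-1],[0,-2,-1],[0,0,2]]

  r1 -= 2·r0 → [0,-2,-1]
  r2 -= 3·r0 → [0,6,5]
  r2 -= -3·r1 → [0,0,2]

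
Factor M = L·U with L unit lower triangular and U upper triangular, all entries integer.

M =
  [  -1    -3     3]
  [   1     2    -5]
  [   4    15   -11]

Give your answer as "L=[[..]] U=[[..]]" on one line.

  r1 -= -1·r0 → [0,-1,-2]
  r2 -= -4·r0 → [0,3,1]
  r2 -= -3·r1 → [0,0,-5]

L=[[1,0,0],[-1,1,0],[-4,-3,1]] U=[[-1,-3,3],[0,-1,-2],[0,0,-5]]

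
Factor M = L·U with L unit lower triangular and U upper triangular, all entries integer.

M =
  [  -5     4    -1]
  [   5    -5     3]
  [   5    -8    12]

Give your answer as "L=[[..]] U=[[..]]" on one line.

  r1 -= -1·r0 → [0,-1,2]
  r2 -= -1·r0 → [0,-4,11]
  r2 -= 4·r1 → [0,0,3]

L=[[1,0,0],[-1,1,0],[-1,4,1]] U=[[-5,4,-1],[0,-1,2],[0,0,3]]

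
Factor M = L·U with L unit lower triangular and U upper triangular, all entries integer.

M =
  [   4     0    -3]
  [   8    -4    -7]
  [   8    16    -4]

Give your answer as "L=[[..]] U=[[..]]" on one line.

  r1 -= 2·r0 → [0,-4,-1]
  r2 -= 2·r0 → [0,16,2]
  r2 -= -4·r1 → [0,0,-2]

L=[[1,0,0],[2,1,0],[2,-4,1]] U=[[4,0,-3],[0,-4,-1],[0,0,-2]]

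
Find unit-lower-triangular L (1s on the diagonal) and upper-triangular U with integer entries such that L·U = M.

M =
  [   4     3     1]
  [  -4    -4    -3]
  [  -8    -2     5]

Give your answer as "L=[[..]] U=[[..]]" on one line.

L=[[1,0,0],[-1,1,0],[-2,-4,1]] U=[[4,3,1],[0,-1,-2],[0,0,-1]]

  row1 -= -1·row0 → [0,-1,-2]
  row2 -= -2·row0 → [0,4,7]
  row2 -= -4·row1 → [0,0,-1]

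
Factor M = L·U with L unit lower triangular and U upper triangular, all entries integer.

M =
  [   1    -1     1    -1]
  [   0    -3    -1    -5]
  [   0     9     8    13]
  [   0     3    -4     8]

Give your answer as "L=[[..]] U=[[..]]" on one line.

L=[[1,0,0,0],[0,1,0,0],[0,-3,1,0],[0,-1,-1,1]] U=[[1,-1,1,-1],[0,-3,-1,-5],[0,0,5,-2],[0,0,0,1]]

  r1 -= 0·r0 → [0,-3,-1,-5]
  r2 -= 0·r0 → [0,9,8,13]
  r3 -= 0·r0 → [0,3,-4,8]
  r2 -= -3·r1 → [0,0,5,-2]
  r3 -= -1·r1 → [0,0,-5,3]
  r3 -= -1·r2 → [0,0,0,1]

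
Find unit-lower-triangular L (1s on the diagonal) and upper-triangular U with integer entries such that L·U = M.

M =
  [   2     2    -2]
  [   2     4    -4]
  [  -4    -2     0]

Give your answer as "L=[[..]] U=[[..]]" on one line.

L=[[1,0,0],[1,1,0],[-2,1,1]] U=[[2,2,-2],[0,2,-2],[0,0,-2]]

  row1 -= 1·row0 → [0,2,-2]
  row2 -= -2·row0 → [0,2,-4]
  row2 -= 1·row1 → [0,0,-2]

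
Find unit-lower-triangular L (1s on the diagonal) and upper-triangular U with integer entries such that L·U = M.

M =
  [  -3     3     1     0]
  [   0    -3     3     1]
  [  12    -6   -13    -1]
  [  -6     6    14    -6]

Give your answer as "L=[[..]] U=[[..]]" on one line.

  r1 -= 0·r0 → [0,-3,3,1]
  r2 -= -4·r0 → [0,6,-9,-1]
  r3 -= 2·r0 → [0,0,12,-6]
  r2 -= -2·r1 → [0,0,-3,1]
  r3 -= 0·r1 → [0,0,12,-6]
  r3 -= -4·r2 → [0,0,0,-2]

L=[[1,0,0,0],[0,1,0,0],[-4,-2,1,0],[2,0,-4,1]] U=[[-3,3,1,0],[0,-3,3,1],[0,0,-3,1],[0,0,0,-2]]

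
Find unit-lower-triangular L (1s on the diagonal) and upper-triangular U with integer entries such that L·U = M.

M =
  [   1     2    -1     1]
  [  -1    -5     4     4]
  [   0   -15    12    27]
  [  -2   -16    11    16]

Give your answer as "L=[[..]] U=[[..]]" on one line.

L=[[1,0,0,0],[-1,1,0,0],[0,5,1,0],[-2,4,1,1]] U=[[1,2,-1,1],[0,-3,3,5],[0,0,-3,2],[0,0,0,-4]]

  r1 -= -1·r0 → [0,-3,3,5]
  r2 -= 0·r0 → [0,-15,12,27]
  r3 -= -2·r0 → [0,-12,9,18]
  r2 -= 5·r1 → [0,0,-3,2]
  r3 -= 4·r1 → [0,0,-3,-2]
  r3 -= 1·r2 → [0,0,0,-4]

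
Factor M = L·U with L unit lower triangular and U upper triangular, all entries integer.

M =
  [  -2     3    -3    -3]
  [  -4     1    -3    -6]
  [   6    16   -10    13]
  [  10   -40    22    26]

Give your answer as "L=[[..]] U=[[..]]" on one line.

L=[[1,0,0,0],[2,1,0,0],[-3,-5,1,0],[-5,5,2,1]] U=[[-2,3,-3,-3],[0,-5,3,0],[0,0,-4,4],[0,0,0,3]]

  R1 -= 2·R0 → [0,-5,3,0]
  R2 -= -3·R0 → [0,25,-19,4]
  R3 -= -5·R0 → [0,-25,7,11]
  R2 -= -5·R1 → [0,0,-4,4]
  R3 -= 5·R1 → [0,0,-8,11]
  R3 -= 2·R2 → [0,0,0,3]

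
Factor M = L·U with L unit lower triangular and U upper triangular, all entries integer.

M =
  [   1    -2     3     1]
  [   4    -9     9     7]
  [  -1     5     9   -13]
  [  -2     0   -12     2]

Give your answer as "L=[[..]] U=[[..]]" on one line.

  row1 -= 4·row0 → [0,-1,-3,3]
  row2 -= -1·row0 → [0,3,12,-12]
  row3 -= -2·row0 → [0,-4,-6,4]
  row2 -= -3·row1 → [0,0,3,-3]
  row3 -= 4·row1 → [0,0,6,-8]
  row3 -= 2·row2 → [0,0,0,-2]

L=[[1,0,0,0],[4,1,0,0],[-1,-3,1,0],[-2,4,2,1]] U=[[1,-2,3,1],[0,-1,-3,3],[0,0,3,-3],[0,0,0,-2]]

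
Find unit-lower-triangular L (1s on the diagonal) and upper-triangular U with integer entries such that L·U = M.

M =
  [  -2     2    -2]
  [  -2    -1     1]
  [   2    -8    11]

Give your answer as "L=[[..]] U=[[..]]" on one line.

  R1 -= 1·R0 → [0,-3,3]
  R2 -= -1·R0 → [0,-6,9]
  R2 -= 2·R1 → [0,0,3]

L=[[1,0,0],[1,1,0],[-1,2,1]] U=[[-2,2,-2],[0,-3,3],[0,0,3]]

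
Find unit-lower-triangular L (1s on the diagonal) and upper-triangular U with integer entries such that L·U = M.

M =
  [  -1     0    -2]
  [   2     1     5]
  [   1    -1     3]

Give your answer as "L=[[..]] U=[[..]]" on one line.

  row1 -= -2·row0 → [0,1,1]
  row2 -= -1·row0 → [0,-1,1]
  row2 -= -1·row1 → [0,0,2]

L=[[1,0,0],[-2,1,0],[-1,-1,1]] U=[[-1,0,-2],[0,1,1],[0,0,2]]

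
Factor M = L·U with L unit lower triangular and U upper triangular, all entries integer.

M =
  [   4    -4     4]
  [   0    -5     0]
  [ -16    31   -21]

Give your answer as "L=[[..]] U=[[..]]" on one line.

  R1 -= 0·R0 → [0,-5,0]
  R2 -= -4·R0 → [0,15,-5]
  R2 -= -3·R1 → [0,0,-5]

L=[[1,0,0],[0,1,0],[-4,-3,1]] U=[[4,-4,4],[0,-5,0],[0,0,-5]]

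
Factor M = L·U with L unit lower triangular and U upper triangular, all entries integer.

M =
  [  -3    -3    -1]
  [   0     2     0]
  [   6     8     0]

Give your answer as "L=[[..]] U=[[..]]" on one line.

  row1 -= 0·row0 → [0,2,0]
  row2 -= -2·row0 → [0,2,-2]
  row2 -= 1·row1 → [0,0,-2]

L=[[1,0,0],[0,1,0],[-2,1,1]] U=[[-3,-3,-1],[0,2,0],[0,0,-2]]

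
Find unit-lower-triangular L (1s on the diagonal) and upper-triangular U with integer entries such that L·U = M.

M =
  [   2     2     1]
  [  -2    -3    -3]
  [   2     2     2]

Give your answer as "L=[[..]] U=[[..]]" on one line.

  R1 -= -1·R0 → [0,-1,-2]
  R2 -= 1·R0 → [0,0,1]
  R2 -= 0·R1 → [0,0,1]

L=[[1,0,0],[-1,1,0],[1,0,1]] U=[[2,2,1],[0,-1,-2],[0,0,1]]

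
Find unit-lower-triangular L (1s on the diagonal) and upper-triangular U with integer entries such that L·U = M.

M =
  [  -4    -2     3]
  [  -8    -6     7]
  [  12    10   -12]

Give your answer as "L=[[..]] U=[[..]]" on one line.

L=[[1,0,0],[2,1,0],[-3,-2,1]] U=[[-4,-2,3],[0,-2,1],[0,0,-1]]

  R1 -= 2·R0 → [0,-2,1]
  R2 -= -3·R0 → [0,4,-3]
  R2 -= -2·R1 → [0,0,-1]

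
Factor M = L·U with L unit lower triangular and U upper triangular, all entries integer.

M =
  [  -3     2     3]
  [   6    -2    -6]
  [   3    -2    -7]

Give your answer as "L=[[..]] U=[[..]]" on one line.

  r1 -= -2·r0 → [0,2,0]
  r2 -= -1·r0 → [0,0,-4]
  r2 -= 0·r1 → [0,0,-4]

L=[[1,0,0],[-2,1,0],[-1,0,1]] U=[[-3,2,3],[0,2,0],[0,0,-4]]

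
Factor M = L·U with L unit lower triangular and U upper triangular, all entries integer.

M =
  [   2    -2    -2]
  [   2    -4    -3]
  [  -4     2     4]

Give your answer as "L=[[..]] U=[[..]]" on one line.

L=[[1,0,0],[1,1,0],[-2,1,1]] U=[[2,-2,-2],[0,-2,-1],[0,0,1]]

  R1 -= 1·R0 → [0,-2,-1]
  R2 -= -2·R0 → [0,-2,0]
  R2 -= 1·R1 → [0,0,1]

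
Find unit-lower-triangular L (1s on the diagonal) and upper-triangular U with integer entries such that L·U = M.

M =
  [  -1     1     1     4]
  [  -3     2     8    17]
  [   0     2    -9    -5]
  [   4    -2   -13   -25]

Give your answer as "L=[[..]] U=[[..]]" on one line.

L=[[1,0,0,0],[3,1,0,0],[0,-2,1,0],[-4,-2,1,1]] U=[[-1,1,1,4],[0,-1,5,5],[0,0,1,5],[0,0,0,-4]]

  r1 -= 3·r0 → [0,-1,5,5]
  r2 -= 0·r0 → [0,2,-9,-5]
  r3 -= -4·r0 → [0,2,-9,-9]
  r2 -= -2·r1 → [0,0,1,5]
  r3 -= -2·r1 → [0,0,1,1]
  r3 -= 1·r2 → [0,0,0,-4]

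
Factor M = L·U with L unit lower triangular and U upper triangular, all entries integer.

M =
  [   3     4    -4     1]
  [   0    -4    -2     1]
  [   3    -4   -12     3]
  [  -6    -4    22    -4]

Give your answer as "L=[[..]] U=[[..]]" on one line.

  r1 -= 0·r0 → [0,-4,-2,1]
  r2 -= 1·r0 → [0,-8,-8,2]
  r3 -= -2·r0 → [0,4,14,-2]
  r2 -= 2·r1 → [0,0,-4,0]
  r3 -= -1·r1 → [0,0,12,-1]
  r3 -= -3·r2 → [0,0,0,-1]

L=[[1,0,0,0],[0,1,0,0],[1,2,1,0],[-2,-1,-3,1]] U=[[3,4,-4,1],[0,-4,-2,1],[0,0,-4,0],[0,0,0,-1]]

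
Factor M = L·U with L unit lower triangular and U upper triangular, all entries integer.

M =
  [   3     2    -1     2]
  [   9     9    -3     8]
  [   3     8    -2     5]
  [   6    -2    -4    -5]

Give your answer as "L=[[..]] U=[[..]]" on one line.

L=[[1,0,0,0],[3,1,0,0],[1,2,1,0],[2,-2,2,1]] U=[[3,2,-1,2],[0,3,0,2],[0,0,-1,-1],[0,0,0,-3]]

  r1 -= 3·r0 → [0,3,0,2]
  r2 -= 1·r0 → [0,6,-1,3]
  r3 -= 2·r0 → [0,-6,-2,-9]
  r2 -= 2·r1 → [0,0,-1,-1]
  r3 -= -2·r1 → [0,0,-2,-5]
  r3 -= 2·r2 → [0,0,0,-3]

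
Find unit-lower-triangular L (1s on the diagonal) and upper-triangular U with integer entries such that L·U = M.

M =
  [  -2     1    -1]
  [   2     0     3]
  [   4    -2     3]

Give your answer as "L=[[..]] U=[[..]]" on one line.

  r1 -= -1·r0 → [0,1,2]
  r2 -= -2·r0 → [0,0,1]
  r2 -= 0·r1 → [0,0,1]

L=[[1,0,0],[-1,1,0],[-2,0,1]] U=[[-2,1,-1],[0,1,2],[0,0,1]]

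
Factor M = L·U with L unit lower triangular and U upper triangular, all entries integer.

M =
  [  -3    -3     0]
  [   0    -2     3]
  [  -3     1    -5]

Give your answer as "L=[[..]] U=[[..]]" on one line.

  row1 -= 0·row0 → [0,-2,3]
  row2 -= 1·row0 → [0,4,-5]
  row2 -= -2·row1 → [0,0,1]

L=[[1,0,0],[0,1,0],[1,-2,1]] U=[[-3,-3,0],[0,-2,3],[0,0,1]]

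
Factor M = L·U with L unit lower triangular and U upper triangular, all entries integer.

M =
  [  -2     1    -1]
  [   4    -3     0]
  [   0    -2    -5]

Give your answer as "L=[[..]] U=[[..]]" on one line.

L=[[1,0,0],[-2,1,0],[0,2,1]] U=[[-2,1,-1],[0,-1,-2],[0,0,-1]]

  R1 -= -2·R0 → [0,-1,-2]
  R2 -= 0·R0 → [0,-2,-5]
  R2 -= 2·R1 → [0,0,-1]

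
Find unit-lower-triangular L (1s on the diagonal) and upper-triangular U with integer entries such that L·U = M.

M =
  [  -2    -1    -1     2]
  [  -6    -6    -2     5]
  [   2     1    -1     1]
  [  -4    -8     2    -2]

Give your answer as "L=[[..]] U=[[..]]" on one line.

L=[[1,0,0,0],[3,1,0,0],[-1,0,1,0],[2,2,-1,1]] U=[[-2,-1,-1,2],[0,-3,1,-1],[0,0,-2,3],[0,0,0,-1]]

  row1 -= 3·row0 → [0,-3,1,-1]
  row2 -= -1·row0 → [0,0,-2,3]
  row3 -= 2·row0 → [0,-6,4,-6]
  row2 -= 0·row1 → [0,0,-2,3]
  row3 -= 2·row1 → [0,0,2,-4]
  row3 -= -1·row2 → [0,0,0,-1]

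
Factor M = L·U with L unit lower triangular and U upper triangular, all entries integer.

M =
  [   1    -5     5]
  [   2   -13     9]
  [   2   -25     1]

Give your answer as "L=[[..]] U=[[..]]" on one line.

L=[[1,0,0],[2,1,0],[2,5,1]] U=[[1,-5,5],[0,-3,-1],[0,0,-4]]

  row1 -= 2·row0 → [0,-3,-1]
  row2 -= 2·row0 → [0,-15,-9]
  row2 -= 5·row1 → [0,0,-4]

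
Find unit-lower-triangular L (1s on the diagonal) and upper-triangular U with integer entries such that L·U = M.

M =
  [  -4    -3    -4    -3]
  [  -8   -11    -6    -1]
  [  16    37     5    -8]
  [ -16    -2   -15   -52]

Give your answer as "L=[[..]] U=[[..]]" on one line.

  r1 -= 2·r0 → [0,-5,2,5]
  r2 -= -4·r0 → [0,25,-11,-20]
  r3 -= 4·r0 → [0,10,1,-40]
  r2 -= -5·r1 → [0,0,-1,5]
  r3 -= -2·r1 → [0,0,5,-30]
  r3 -= -5·r2 → [0,0,0,-5]

L=[[1,0,0,0],[2,1,0,0],[-4,-5,1,0],[4,-2,-5,1]] U=[[-4,-3,-4,-3],[0,-5,2,5],[0,0,-1,5],[0,0,0,-5]]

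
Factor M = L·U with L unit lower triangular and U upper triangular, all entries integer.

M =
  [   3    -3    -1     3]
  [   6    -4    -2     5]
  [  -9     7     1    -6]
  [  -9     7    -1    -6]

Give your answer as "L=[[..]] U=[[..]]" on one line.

L=[[1,0,0,0],[2,1,0,0],[-3,-1,1,0],[-3,-1,2,1]] U=[[3,-3,-1,3],[0,2,0,-1],[0,0,-2,2],[0,0,0,-2]]

  row1 -= 2·row0 → [0,2,0,-1]
  row2 -= -3·row0 → [0,-2,-2,3]
  row3 -= -3·row0 → [0,-2,-4,3]
  row2 -= -1·row1 → [0,0,-2,2]
  row3 -= -1·row1 → [0,0,-4,2]
  row3 -= 2·row2 → [0,0,0,-2]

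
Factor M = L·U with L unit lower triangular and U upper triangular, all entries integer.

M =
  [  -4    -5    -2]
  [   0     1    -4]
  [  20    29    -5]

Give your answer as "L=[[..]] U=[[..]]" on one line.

  row1 -= 0·row0 → [0,1,-4]
  row2 -= -5·row0 → [0,4,-15]
  row2 -= 4·row1 → [0,0,1]

L=[[1,0,0],[0,1,0],[-5,4,1]] U=[[-4,-5,-2],[0,1,-4],[0,0,1]]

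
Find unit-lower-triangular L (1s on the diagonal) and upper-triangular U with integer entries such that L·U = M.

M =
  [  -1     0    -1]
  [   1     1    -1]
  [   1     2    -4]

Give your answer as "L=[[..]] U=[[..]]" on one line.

L=[[1,0,0],[-1,1,0],[-1,2,1]] U=[[-1,0,-1],[0,1,-2],[0,0,-1]]

  R1 -= -1·R0 → [0,1,-2]
  R2 -= -1·R0 → [0,2,-5]
  R2 -= 2·R1 → [0,0,-1]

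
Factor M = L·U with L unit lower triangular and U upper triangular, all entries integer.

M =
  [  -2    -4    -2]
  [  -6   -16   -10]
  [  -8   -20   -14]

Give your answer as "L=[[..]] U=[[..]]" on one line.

  r1 -= 3·r0 → [0,-4,-4]
  r2 -= 4·r0 → [0,-4,-6]
  r2 -= 1·r1 → [0,0,-2]

L=[[1,0,0],[3,1,0],[4,1,1]] U=[[-2,-4,-2],[0,-4,-4],[0,0,-2]]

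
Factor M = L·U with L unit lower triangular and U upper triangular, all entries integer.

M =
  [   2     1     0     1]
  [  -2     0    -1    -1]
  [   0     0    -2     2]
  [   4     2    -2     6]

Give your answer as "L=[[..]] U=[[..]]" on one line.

  r1 -= -1·r0 → [0,1,-1,0]
  r2 -= 0·r0 → [0,0,-2,2]
  r3 -= 2·r0 → [0,0,-2,4]
  r2 -= 0·r1 → [0,0,-2,2]
  r3 -= 0·r1 → [0,0,-2,4]
  r3 -= 1·r2 → [0,0,0,2]

L=[[1,0,0,0],[-1,1,0,0],[0,0,1,0],[2,0,1,1]] U=[[2,1,0,1],[0,1,-1,0],[0,0,-2,2],[0,0,0,2]]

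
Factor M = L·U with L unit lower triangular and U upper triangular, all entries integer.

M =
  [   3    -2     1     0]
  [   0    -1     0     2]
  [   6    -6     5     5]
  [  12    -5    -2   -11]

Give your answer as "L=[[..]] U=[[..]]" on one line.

L=[[1,0,0,0],[0,1,0,0],[2,2,1,0],[4,-3,-2,1]] U=[[3,-2,1,0],[0,-1,0,2],[0,0,3,1],[0,0,0,-3]]

  R1 -= 0·R0 → [0,-1,0,2]
  R2 -= 2·R0 → [0,-2,3,5]
  R3 -= 4·R0 → [0,3,-6,-11]
  R2 -= 2·R1 → [0,0,3,1]
  R3 -= -3·R1 → [0,0,-6,-5]
  R3 -= -2·R2 → [0,0,0,-3]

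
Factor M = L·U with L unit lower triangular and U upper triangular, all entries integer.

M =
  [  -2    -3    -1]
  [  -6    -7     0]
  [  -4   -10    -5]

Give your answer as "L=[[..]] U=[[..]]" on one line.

L=[[1,0,0],[3,1,0],[2,-2,1]] U=[[-2,-3,-1],[0,2,3],[0,0,3]]

  r1 -= 3·r0 → [0,2,3]
  r2 -= 2·r0 → [0,-4,-3]
  r2 -= -2·r1 → [0,0,3]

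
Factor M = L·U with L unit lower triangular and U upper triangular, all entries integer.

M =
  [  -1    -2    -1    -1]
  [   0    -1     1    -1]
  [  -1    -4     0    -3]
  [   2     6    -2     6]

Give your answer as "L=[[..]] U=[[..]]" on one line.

L=[[1,0,0,0],[0,1,0,0],[1,2,1,0],[-2,-2,2,1]] U=[[-1,-2,-1,-1],[0,-1,1,-1],[0,0,-1,0],[0,0,0,2]]

  R1 -= 0·R0 → [0,-1,1,-1]
  R2 -= 1·R0 → [0,-2,1,-2]
  R3 -= -2·R0 → [0,2,-4,4]
  R2 -= 2·R1 → [0,0,-1,0]
  R3 -= -2·R1 → [0,0,-2,2]
  R3 -= 2·R2 → [0,0,0,2]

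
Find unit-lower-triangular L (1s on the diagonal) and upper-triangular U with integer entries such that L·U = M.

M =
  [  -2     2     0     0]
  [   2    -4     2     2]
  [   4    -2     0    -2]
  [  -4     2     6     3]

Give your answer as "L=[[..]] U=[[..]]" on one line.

L=[[1,0,0,0],[-1,1,0,0],[-2,-1,1,0],[2,1,2,1]] U=[[-2,2,0,0],[0,-2,2,2],[0,0,2,0],[0,0,0,1]]

  r1 -= -1·r0 → [0,-2,2,2]
  r2 -= -2·r0 → [0,2,0,-2]
  r3 -= 2·r0 → [0,-2,6,3]
  r2 -= -1·r1 → [0,0,2,0]
  r3 -= 1·r1 → [0,0,4,1]
  r3 -= 2·r2 → [0,0,0,1]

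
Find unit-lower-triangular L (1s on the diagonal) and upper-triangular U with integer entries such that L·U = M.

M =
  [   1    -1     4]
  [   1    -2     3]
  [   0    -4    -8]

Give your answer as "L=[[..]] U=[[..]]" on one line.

L=[[1,0,0],[1,1,0],[0,4,1]] U=[[1,-1,4],[0,-1,-1],[0,0,-4]]

  r1 -= 1·r0 → [0,-1,-1]
  r2 -= 0·r0 → [0,-4,-8]
  r2 -= 4·r1 → [0,0,-4]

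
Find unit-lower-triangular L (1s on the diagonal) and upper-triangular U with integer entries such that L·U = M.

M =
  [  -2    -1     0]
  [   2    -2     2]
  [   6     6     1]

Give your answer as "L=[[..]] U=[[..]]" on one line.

  R1 -= -1·R0 → [0,-3,2]
  R2 -= -3·R0 → [0,3,1]
  R2 -= -1·R1 → [0,0,3]

L=[[1,0,0],[-1,1,0],[-3,-1,1]] U=[[-2,-1,0],[0,-3,2],[0,0,3]]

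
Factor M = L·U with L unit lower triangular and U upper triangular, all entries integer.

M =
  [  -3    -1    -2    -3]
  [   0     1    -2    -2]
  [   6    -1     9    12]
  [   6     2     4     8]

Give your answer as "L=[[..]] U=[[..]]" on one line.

L=[[1,0,0,0],[0,1,0,0],[-2,-3,1,0],[-2,0,0,1]] U=[[-3,-1,-2,-3],[0,1,-2,-2],[0,0,-1,0],[0,0,0,2]]

  row1 -= 0·row0 → [0,1,-2,-2]
  row2 -= -2·row0 → [0,-3,5,6]
  row3 -= -2·row0 → [0,0,0,2]
  row2 -= -3·row1 → [0,0,-1,0]
  row3 -= 0·row1 → [0,0,0,2]
  row3 -= 0·row2 → [0,0,0,2]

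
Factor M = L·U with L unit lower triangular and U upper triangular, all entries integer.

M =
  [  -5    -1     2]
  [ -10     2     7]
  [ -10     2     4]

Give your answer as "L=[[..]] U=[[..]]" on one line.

L=[[1,0,0],[2,1,0],[2,1,1]] U=[[-5,-1,2],[0,4,3],[0,0,-3]]

  r1 -= 2·r0 → [0,4,3]
  r2 -= 2·r0 → [0,4,0]
  r2 -= 1·r1 → [0,0,-3]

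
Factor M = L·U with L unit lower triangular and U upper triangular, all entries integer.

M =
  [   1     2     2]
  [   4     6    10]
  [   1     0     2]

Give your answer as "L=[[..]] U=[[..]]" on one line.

  r1 -= 4·r0 → [0,-2,2]
  r2 -= 1·r0 → [0,-2,0]
  r2 -= 1·r1 → [0,0,-2]

L=[[1,0,0],[4,1,0],[1,1,1]] U=[[1,2,2],[0,-2,2],[0,0,-2]]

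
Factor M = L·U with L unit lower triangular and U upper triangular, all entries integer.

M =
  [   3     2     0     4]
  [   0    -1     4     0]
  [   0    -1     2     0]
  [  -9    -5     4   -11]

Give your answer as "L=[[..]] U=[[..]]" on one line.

  row1 -= 0·row0 → [0,-1,4,0]
  row2 -= 0·row0 → [0,-1,2,0]
  row3 -= -3·row0 → [0,1,4,1]
  row2 -= 1·row1 → [0,0,-2,0]
  row3 -= -1·row1 → [0,0,8,1]
  row3 -= -4·row2 → [0,0,0,1]

L=[[1,0,0,0],[0,1,0,0],[0,1,1,0],[-3,-1,-4,1]] U=[[3,2,0,4],[0,-1,4,0],[0,0,-2,0],[0,0,0,1]]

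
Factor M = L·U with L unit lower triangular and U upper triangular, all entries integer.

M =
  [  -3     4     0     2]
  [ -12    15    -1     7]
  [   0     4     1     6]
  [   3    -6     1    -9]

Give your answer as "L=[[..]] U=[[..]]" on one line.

  row1 -= 4·row0 → [0,-1,-1,-1]
  row2 -= 0·row0 → [0,4,1,6]
  row3 -= -1·row0 → [0,-2,1,-7]
  row2 -= -4·row1 → [0,0,-3,2]
  row3 -= 2·row1 → [0,0,3,-5]
  row3 -= -1·row2 → [0,0,0,-3]

L=[[1,0,0,0],[4,1,0,0],[0,-4,1,0],[-1,2,-1,1]] U=[[-3,4,0,2],[0,-1,-1,-1],[0,0,-3,2],[0,0,0,-3]]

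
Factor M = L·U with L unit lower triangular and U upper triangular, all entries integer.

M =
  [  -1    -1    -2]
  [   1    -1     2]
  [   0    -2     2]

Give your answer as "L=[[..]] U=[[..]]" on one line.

L=[[1,0,0],[-1,1,0],[0,1,1]] U=[[-1,-1,-2],[0,-2,0],[0,0,2]]

  row1 -= -1·row0 → [0,-2,0]
  row2 -= 0·row0 → [0,-2,2]
  row2 -= 1·row1 → [0,0,2]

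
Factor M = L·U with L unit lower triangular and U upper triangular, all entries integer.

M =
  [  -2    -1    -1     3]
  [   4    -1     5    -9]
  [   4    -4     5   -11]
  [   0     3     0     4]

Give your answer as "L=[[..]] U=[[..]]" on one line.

L=[[1,0,0,0],[-2,1,0,0],[-2,2,1,0],[0,-1,-1,1]] U=[[-2,-1,-1,3],[0,-3,3,-3],[0,0,-3,1],[0,0,0,2]]

  r1 -= -2·r0 → [0,-3,3,-3]
  r2 -= -2·r0 → [0,-6,3,-5]
  r3 -= 0·r0 → [0,3,0,4]
  r2 -= 2·r1 → [0,0,-3,1]
  r3 -= -1·r1 → [0,0,3,1]
  r3 -= -1·r2 → [0,0,0,2]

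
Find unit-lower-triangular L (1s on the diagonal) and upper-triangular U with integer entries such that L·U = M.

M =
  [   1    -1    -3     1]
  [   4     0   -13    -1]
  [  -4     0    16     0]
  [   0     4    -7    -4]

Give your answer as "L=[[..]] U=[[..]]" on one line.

L=[[1,0,0,0],[4,1,0,0],[-4,-1,1,0],[0,1,-2,1]] U=[[1,-1,-3,1],[0,4,-1,-5],[0,0,3,-1],[0,0,0,-1]]

  r1 -= 4·r0 → [0,4,-1,-5]
  r2 -= -4·r0 → [0,-4,4,4]
  r3 -= 0·r0 → [0,4,-7,-4]
  r2 -= -1·r1 → [0,0,3,-1]
  r3 -= 1·r1 → [0,0,-6,1]
  r3 -= -2·r2 → [0,0,0,-1]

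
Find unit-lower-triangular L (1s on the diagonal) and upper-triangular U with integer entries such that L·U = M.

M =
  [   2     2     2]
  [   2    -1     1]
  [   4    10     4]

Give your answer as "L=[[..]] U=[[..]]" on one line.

L=[[1,0,0],[1,1,0],[2,-2,1]] U=[[2,2,2],[0,-3,-1],[0,0,-2]]

  row1 -= 1·row0 → [0,-3,-1]
  row2 -= 2·row0 → [0,6,0]
  row2 -= -2·row1 → [0,0,-2]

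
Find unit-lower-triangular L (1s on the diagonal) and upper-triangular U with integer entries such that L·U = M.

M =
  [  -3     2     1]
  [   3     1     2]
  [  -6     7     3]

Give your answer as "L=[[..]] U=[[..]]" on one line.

  r1 -= -1·r0 → [0,3,3]
  r2 -= 2·r0 → [0,3,1]
  r2 -= 1·r1 → [0,0,-2]

L=[[1,0,0],[-1,1,0],[2,1,1]] U=[[-3,2,1],[0,3,3],[0,0,-2]]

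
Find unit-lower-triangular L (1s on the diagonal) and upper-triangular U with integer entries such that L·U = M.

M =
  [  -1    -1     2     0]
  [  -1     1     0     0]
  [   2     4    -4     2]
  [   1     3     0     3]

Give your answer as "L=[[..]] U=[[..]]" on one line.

  row1 -= 1·row0 → [0,2,-2,0]
  row2 -= -2·row0 → [0,2,0,2]
  row3 -= -1·row0 → [0,2,2,3]
  row2 -= 1·row1 → [0,0,2,2]
  row3 -= 1·row1 → [0,0,4,3]
  row3 -= 2·row2 → [0,0,0,-1]

L=[[1,0,0,0],[1,1,0,0],[-2,1,1,0],[-1,1,2,1]] U=[[-1,-1,2,0],[0,2,-2,0],[0,0,2,2],[0,0,0,-1]]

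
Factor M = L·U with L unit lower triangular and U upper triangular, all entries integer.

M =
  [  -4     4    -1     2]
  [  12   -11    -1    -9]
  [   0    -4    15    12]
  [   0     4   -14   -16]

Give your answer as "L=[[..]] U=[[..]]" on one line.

L=[[1,0,0,0],[-3,1,0,0],[0,-4,1,0],[0,4,-2,1]] U=[[-4,4,-1,2],[0,1,-4,-3],[0,0,-1,0],[0,0,0,-4]]

  R1 -= -3·R0 → [0,1,-4,-3]
  R2 -= 0·R0 → [0,-4,15,12]
  R3 -= 0·R0 → [0,4,-14,-16]
  R2 -= -4·R1 → [0,0,-1,0]
  R3 -= 4·R1 → [0,0,2,-4]
  R3 -= -2·R2 → [0,0,0,-4]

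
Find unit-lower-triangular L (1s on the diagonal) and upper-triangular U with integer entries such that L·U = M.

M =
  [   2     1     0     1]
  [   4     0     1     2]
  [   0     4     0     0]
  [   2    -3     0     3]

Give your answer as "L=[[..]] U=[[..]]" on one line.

  R1 -= 2·R0 → [0,-2,1,0]
  R2 -= 0·R0 → [0,4,0,0]
  R3 -= 1·R0 → [0,-4,0,2]
  R2 -= -2·R1 → [0,0,2,0]
  R3 -= 2·R1 → [0,0,-2,2]
  R3 -= -1·R2 → [0,0,0,2]

L=[[1,0,0,0],[2,1,0,0],[0,-2,1,0],[1,2,-1,1]] U=[[2,1,0,1],[0,-2,1,0],[0,0,2,0],[0,0,0,2]]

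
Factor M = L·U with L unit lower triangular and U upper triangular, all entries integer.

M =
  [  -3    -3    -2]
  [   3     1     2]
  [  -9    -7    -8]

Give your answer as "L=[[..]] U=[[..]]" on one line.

  row1 -= -1·row0 → [0,-2,0]
  row2 -= 3·row0 → [0,2,-2]
  row2 -= -1·row1 → [0,0,-2]

L=[[1,0,0],[-1,1,0],[3,-1,1]] U=[[-3,-3,-2],[0,-2,0],[0,0,-2]]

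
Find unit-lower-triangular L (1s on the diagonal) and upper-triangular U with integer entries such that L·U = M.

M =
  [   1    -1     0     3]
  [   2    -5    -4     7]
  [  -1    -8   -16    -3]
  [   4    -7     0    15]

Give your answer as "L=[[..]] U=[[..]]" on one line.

L=[[1,0,0,0],[2,1,0,0],[-1,3,1,0],[4,1,-1,1]] U=[[1,-1,0,3],[0,-3,-4,1],[0,0,-4,-3],[0,0,0,-1]]

  r1 -= 2·r0 → [0,-3,-4,1]
  r2 -= -1·r0 → [0,-9,-16,0]
  r3 -= 4·r0 → [0,-3,0,3]
  r2 -= 3·r1 → [0,0,-4,-3]
  r3 -= 1·r1 → [0,0,4,2]
  r3 -= -1·r2 → [0,0,0,-1]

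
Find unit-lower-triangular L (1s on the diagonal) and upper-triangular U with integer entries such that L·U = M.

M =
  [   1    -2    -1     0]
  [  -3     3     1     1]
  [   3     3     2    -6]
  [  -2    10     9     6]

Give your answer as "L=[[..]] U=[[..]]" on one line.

  r1 -= -3·r0 → [0,-3,-2,1]
  r2 -= 3·r0 → [0,9,5,-6]
  r3 -= -2·r0 → [0,6,7,6]
  r2 -= -3·r1 → [0,0,-1,-3]
  r3 -= -2·r1 → [0,0,3,8]
  r3 -= -3·r2 → [0,0,0,-1]

L=[[1,0,0,0],[-3,1,0,0],[3,-3,1,0],[-2,-2,-3,1]] U=[[1,-2,-1,0],[0,-3,-2,1],[0,0,-1,-3],[0,0,0,-1]]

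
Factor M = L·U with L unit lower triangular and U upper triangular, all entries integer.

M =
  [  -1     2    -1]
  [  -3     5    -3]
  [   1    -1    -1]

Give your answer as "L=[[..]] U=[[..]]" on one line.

L=[[1,0,0],[3,1,0],[-1,-1,1]] U=[[-1,2,-1],[0,-1,0],[0,0,-2]]

  row1 -= 3·row0 → [0,-1,0]
  row2 -= -1·row0 → [0,1,-2]
  row2 -= -1·row1 → [0,0,-2]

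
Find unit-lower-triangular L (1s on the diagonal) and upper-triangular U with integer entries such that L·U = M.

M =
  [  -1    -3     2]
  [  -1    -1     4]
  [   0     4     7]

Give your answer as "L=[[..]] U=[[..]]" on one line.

  R1 -= 1·R0 → [0,2,2]
  R2 -= 0·R0 → [0,4,7]
  R2 -= 2·R1 → [0,0,3]

L=[[1,0,0],[1,1,0],[0,2,1]] U=[[-1,-3,2],[0,2,2],[0,0,3]]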